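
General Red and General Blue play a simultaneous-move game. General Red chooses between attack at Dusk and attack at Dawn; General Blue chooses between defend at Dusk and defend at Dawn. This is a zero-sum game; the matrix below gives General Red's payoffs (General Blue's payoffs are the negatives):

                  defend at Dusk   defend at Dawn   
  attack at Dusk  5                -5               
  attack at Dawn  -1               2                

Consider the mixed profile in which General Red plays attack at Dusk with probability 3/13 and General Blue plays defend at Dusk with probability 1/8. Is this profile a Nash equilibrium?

No

Given General Blue's mix q = 1/8, General Red's payoff from attack at Dusk is -15/4 but from attack at Dawn is 13/8. General Red strictly prefers attack at Dawn, so General Red would not mix.
So the proposed profile is not a Nash equilibrium.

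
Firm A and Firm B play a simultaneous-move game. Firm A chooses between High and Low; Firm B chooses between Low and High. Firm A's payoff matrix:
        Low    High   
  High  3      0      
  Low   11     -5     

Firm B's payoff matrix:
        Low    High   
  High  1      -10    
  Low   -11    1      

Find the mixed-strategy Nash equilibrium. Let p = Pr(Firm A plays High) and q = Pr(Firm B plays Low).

Firm A's mix must leave Firm B indifferent between Low and High.
  Firm B's payoff to Low: p·1 + (1−p)·(-11) = 12p - 11
  Firm B's payoff to High: p·(-10) + (1−p)·1 = -11p + 1
  12p - 11 = -11p + 1  ⇒  23p = 12  ⇒  p = 12/23.
Firm B's mix must leave Firm A indifferent between High and Low.
  Firm A's payoff to High: q·3 + (1−q)·0 = 3q
  Firm A's payoff to Low: q·11 + (1−q)·(-5) = 16q - 5
  3q = 16q - 5  ⇒  -13q = -5  ⇒  q = 5/13.

p = 12/23, q = 5/13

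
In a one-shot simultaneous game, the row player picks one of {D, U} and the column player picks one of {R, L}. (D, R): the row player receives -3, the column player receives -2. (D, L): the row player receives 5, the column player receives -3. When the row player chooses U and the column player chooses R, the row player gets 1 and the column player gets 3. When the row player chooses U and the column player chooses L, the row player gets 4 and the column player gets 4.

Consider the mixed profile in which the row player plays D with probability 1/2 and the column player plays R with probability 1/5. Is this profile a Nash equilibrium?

Check the column player's indifference given the row player's mix p = 1/2:
  payoff from R = 1/2; payoff from L = 1/2 — equal.
Check the row player's indifference given the column player's mix q = 1/5:
  payoff from D = 17/5; payoff from U = 17/5 — equal.
Both players are indifferent, so neither can profitably deviate.

Yes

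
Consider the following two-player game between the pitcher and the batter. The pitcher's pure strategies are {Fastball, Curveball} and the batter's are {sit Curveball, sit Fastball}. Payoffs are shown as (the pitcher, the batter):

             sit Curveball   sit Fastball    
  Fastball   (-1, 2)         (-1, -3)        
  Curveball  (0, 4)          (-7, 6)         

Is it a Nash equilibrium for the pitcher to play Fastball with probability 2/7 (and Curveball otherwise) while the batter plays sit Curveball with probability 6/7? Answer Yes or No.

Yes

Check the batter's indifference given the pitcher's mix p = 2/7:
  payoff from sit Curveball = 24/7; payoff from sit Fastball = 24/7 — equal.
Check the pitcher's indifference given the batter's mix q = 6/7:
  payoff from Fastball = -1; payoff from Curveball = -1 — equal.
Both players are indifferent, so neither can profitably deviate.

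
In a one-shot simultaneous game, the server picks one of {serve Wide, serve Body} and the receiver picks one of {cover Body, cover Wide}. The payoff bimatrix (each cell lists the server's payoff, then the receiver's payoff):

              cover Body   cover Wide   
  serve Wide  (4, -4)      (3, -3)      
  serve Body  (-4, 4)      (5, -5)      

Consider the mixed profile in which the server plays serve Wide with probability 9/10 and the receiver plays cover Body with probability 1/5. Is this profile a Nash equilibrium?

Check the receiver's indifference given the server's mix p = 9/10:
  payoff from cover Body = -16/5; payoff from cover Wide = -16/5 — equal.
Check the server's indifference given the receiver's mix q = 1/5:
  payoff from serve Wide = 16/5; payoff from serve Body = 16/5 — equal.
Both players are indifferent, so neither can profitably deviate.

Yes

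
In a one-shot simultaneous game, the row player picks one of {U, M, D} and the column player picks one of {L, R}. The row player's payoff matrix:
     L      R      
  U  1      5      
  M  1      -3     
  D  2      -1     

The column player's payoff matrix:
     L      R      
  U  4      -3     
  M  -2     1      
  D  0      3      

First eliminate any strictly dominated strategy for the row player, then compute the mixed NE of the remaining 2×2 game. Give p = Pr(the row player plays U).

The row player's strategy M is strictly dominated by D: 2 > 1 and -1 > -3. Eliminate M.
The row player's mix must leave the column player indifferent between L and R.
  the column player's payoff to L: p·4 + (1−p)·0 = 4p
  the column player's payoff to R: p·(-3) + (1−p)·3 = -6p + 3
  4p = -6p + 3  ⇒  10p = 3  ⇒  p = 3/10.

p = 3/10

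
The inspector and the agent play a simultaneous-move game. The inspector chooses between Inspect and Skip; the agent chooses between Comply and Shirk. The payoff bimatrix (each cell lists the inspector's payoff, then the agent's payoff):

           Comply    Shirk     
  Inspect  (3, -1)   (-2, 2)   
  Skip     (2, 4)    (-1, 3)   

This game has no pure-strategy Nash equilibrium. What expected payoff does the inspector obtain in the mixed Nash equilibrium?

1/2

The inspector's indifference between Inspect and Skip determines the agent's mixing probability q:
  the inspector's payoff to Inspect: q·3 + (1−q)·(-2) = 5q - 2
  the inspector's payoff to Skip: q·2 + (1−q)·(-1) = 3q - 1
  5q - 2 = 3q - 1  ⇒  2q = 1  ⇒  q = 1/2.
At equilibrium the inspector is indifferent across rows, so the inspector's payoff equals the payoff from Inspect: (1/2)·3 + (1/2)·(-2) = 1/2.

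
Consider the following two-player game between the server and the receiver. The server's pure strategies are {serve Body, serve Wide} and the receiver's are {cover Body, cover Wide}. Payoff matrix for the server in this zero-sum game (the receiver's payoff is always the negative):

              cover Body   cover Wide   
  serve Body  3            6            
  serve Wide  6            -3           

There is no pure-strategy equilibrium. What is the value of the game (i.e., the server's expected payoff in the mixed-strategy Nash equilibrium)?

v = 15/4

For the server to be willing to mix, the server must be indifferent between serve Body and serve Wide, which pins down the receiver's mix.
  the server's expected payoff from serve Body: q·3 + (1−q)·6 = -3q + 6
  the server's expected payoff from serve Wide: q·6 + (1−q)·(-3) = 9q - 3
  -3q + 6 = 9q - 3  ⇒  -12q = -9  ⇒  q = 3/4.
The value is the server's expected payoff against this mix (using serve Body): (3/4)·3 + (1/4)·6 = 15/4.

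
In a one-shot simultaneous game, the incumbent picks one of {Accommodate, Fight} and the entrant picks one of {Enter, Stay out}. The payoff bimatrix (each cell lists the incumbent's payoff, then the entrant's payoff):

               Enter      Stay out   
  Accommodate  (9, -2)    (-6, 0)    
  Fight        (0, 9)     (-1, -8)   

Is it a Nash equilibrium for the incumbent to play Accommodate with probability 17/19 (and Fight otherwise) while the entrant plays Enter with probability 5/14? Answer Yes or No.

Check the entrant's indifference given the incumbent's mix p = 17/19:
  payoff from Enter = -16/19; payoff from Stay out = -16/19 — equal.
Check the incumbent's indifference given the entrant's mix q = 5/14:
  payoff from Accommodate = -9/14; payoff from Fight = -9/14 — equal.
Both players are indifferent, so neither can profitably deviate.

Yes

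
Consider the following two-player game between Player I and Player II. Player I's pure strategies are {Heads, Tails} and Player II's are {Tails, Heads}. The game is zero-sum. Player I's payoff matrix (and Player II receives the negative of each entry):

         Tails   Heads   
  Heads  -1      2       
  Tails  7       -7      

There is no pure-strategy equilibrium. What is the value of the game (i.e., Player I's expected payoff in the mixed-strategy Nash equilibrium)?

Player I's indifference between Heads and Tails determines Player II's mixing probability q:
  Player I's payoff from Heads: q·(-1) + (1−q)·2 = -3q + 2
  Player I's payoff from Tails: q·7 + (1−q)·(-7) = 14q - 7
  -3q + 2 = 14q - 7  ⇒  -17q = -9  ⇒  q = 9/17.
The value is Player I's expected payoff against this mix (using Heads): (9/17)·(-1) + (8/17)·2 = 7/17.

v = 7/17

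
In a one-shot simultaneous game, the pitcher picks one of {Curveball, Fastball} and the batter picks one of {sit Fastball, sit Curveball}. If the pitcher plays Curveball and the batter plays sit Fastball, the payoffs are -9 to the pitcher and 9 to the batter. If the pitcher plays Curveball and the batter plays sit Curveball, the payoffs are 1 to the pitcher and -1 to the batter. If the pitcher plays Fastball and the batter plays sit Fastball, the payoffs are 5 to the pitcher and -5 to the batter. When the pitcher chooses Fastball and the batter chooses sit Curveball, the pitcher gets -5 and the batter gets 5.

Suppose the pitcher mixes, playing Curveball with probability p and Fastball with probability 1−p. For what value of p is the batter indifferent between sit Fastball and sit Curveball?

The pitcher's mix must leave the batter indifferent between sit Fastball and sit Curveball.
  the batter's payoff to sit Fastball: p·9 + (1−p)·(-5) = 14p - 5
  the batter's payoff to sit Curveball: p·(-1) + (1−p)·5 = -6p + 5
  14p - 5 = -6p + 5  ⇒  20p = 10  ⇒  p = 1/2.

p = 1/2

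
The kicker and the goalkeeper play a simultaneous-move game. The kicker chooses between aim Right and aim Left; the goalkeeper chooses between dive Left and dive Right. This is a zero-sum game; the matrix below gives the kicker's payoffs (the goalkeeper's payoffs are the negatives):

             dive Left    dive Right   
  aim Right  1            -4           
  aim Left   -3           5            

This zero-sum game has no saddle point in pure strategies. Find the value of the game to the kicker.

The goalkeeper's mix must leave the kicker indifferent between aim Right and aim Left.
  the kicker's payoff to aim Right: q·1 + (1−q)·(-4) = 5q - 4
  the kicker's payoff to aim Left: q·(-3) + (1−q)·5 = -8q + 5
  5q - 4 = -8q + 5  ⇒  13q = 9  ⇒  q = 9/13.
The value is the kicker's expected payoff against this mix (using aim Right): (9/13)·1 + (4/13)·(-4) = -7/13.

v = -7/13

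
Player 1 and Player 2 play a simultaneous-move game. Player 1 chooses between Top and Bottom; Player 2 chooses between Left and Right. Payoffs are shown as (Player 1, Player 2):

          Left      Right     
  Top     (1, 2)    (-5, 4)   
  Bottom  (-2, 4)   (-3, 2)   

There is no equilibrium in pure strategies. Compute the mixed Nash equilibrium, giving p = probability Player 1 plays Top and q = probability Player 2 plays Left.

p = 1/2, q = 2/5

Player 1's mix must leave Player 2 indifferent between Left and Right.
  Player 2's payoff to Left: p·2 + (1−p)·4 = -2p + 4
  Player 2's payoff to Right: p·4 + (1−p)·2 = 2p + 2
  -2p + 4 = 2p + 2  ⇒  -4p = -2  ⇒  p = 1/2.
For Player 1 to be willing to mix, Player 1 must be indifferent between Top and Bottom, which pins down Player 2's mix.
  Player 1's payoff to Top: q·1 + (1−q)·(-5) = 6q - 5
  Player 1's payoff to Bottom: q·(-2) + (1−q)·(-3) = q - 3
  6q - 5 = q - 3  ⇒  5q = 2  ⇒  q = 2/5.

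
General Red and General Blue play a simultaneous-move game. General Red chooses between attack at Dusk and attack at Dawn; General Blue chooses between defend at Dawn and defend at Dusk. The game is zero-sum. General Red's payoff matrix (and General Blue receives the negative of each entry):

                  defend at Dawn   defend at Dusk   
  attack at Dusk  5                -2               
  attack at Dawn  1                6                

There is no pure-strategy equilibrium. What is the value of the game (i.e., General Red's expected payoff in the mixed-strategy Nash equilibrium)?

v = 8/3

General Red's indifference between attack at Dusk and attack at Dawn determines General Blue's mixing probability q:
  General Red's payoff to attack at Dusk: q·5 + (1−q)·(-2) = 7q - 2
  General Red's payoff to attack at Dawn: q·1 + (1−q)·6 = -5q + 6
  7q - 2 = -5q + 6  ⇒  12q = 8  ⇒  q = 2/3.
The value is General Red's expected payoff against this mix (using attack at Dusk): (2/3)·5 + (1/3)·(-2) = 8/3.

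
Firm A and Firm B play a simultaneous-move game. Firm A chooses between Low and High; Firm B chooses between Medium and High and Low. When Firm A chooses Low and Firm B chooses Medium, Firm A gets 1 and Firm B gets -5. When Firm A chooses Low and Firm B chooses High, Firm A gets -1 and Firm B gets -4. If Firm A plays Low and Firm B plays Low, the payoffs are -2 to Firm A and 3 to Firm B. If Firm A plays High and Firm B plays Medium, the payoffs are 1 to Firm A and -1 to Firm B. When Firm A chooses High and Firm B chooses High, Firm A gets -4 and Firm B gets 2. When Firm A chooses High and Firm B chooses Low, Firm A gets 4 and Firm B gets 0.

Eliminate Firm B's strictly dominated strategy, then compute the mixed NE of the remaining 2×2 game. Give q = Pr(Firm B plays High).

q = 2/3

Firm B's strategy Medium is strictly dominated by High: -4 > -5 and 2 > -1. Eliminate Medium.
Firm A's indifference between Low and High determines Firm B's mixing probability q:
  Firm A's expected payoff from Low: q·(-1) + (1−q)·(-2) = q - 2
  Firm A's expected payoff from High: q·(-4) + (1−q)·4 = -8q + 4
  q - 2 = -8q + 4  ⇒  9q = 6  ⇒  q = 2/3.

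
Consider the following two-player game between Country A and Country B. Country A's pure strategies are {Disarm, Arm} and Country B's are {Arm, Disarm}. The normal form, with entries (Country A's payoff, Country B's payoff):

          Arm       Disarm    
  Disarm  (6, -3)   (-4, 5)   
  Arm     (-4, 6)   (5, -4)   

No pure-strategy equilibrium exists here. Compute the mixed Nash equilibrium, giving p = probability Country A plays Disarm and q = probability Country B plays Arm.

Set Country B's expected payoff from Arm equal to that from Disarm:
  Country B's payoff to Arm: p·(-3) + (1−p)·6 = -9p + 6
  Country B's payoff to Disarm: p·5 + (1−p)·(-4) = 9p - 4
  -9p + 6 = 9p - 4  ⇒  -18p = -10  ⇒  p = 5/9.
For Country A to be willing to mix, Country A must be indifferent between Disarm and Arm, which pins down Country B's mix.
  Country A's payoff from Disarm: q·6 + (1−q)·(-4) = 10q - 4
  Country A's payoff from Arm: q·(-4) + (1−q)·5 = -9q + 5
  10q - 4 = -9q + 5  ⇒  19q = 9  ⇒  q = 9/19.

p = 5/9, q = 9/19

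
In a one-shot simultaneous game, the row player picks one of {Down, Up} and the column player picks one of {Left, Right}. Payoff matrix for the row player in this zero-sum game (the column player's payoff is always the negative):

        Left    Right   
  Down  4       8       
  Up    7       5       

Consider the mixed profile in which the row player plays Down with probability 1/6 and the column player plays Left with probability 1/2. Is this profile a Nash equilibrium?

No

Given the row player's mix p = 1/6, the column player's payoff from Left is -13/2 but from Right is -11/2. The column player strictly prefers Right, so the column player would not mix.
So the proposed profile is not a Nash equilibrium.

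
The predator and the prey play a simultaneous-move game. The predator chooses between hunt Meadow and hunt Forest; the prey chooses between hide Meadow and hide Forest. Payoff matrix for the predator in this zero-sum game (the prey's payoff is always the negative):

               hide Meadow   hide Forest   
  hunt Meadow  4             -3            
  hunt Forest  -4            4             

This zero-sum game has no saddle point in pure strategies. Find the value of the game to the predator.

The predator's indifference between hunt Meadow and hunt Forest determines the prey's mixing probability q:
  the predator's expected payoff from hunt Meadow: q·4 + (1−q)·(-3) = 7q - 3
  the predator's expected payoff from hunt Forest: q·(-4) + (1−q)·4 = -8q + 4
  7q - 3 = -8q + 4  ⇒  15q = 7  ⇒  q = 7/15.
The value is the predator's expected payoff against this mix (using hunt Meadow): (7/15)·4 + (8/15)·(-3) = 4/15.

v = 4/15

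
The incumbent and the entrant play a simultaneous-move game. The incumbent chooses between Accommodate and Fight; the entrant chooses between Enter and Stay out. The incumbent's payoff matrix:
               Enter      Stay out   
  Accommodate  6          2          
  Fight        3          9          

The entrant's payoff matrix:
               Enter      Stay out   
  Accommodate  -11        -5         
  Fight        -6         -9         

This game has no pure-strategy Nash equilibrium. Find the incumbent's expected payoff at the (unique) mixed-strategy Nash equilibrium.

For the incumbent to be willing to mix, the incumbent must be indifferent between Accommodate and Fight, which pins down the entrant's mix.
  the incumbent's expected payoff from Accommodate: q·6 + (1−q)·2 = 4q + 2
  the incumbent's expected payoff from Fight: q·3 + (1−q)·9 = -6q + 9
  4q + 2 = -6q + 9  ⇒  10q = 7  ⇒  q = 7/10.
At equilibrium the incumbent is indifferent across rows, so the incumbent's payoff equals the payoff from Accommodate: (7/10)·6 + (3/10)·2 = 24/5.

24/5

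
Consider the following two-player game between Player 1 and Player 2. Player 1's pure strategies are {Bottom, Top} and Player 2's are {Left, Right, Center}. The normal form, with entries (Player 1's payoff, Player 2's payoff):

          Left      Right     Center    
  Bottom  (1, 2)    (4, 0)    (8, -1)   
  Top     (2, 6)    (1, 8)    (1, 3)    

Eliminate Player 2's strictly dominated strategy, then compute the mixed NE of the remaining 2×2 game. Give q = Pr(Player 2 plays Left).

q = 3/4

Player 2's strategy Center is strictly dominated by Left: 2 > -1 and 6 > 3. Eliminate Center.
Set Player 1's expected payoff from Bottom equal to that from Top:
  Player 1's expected payoff from Bottom: q·1 + (1−q)·4 = -3q + 4
  Player 1's expected payoff from Top: q·2 + (1−q)·1 = q + 1
  -3q + 4 = q + 1  ⇒  -4q = -3  ⇒  q = 3/4.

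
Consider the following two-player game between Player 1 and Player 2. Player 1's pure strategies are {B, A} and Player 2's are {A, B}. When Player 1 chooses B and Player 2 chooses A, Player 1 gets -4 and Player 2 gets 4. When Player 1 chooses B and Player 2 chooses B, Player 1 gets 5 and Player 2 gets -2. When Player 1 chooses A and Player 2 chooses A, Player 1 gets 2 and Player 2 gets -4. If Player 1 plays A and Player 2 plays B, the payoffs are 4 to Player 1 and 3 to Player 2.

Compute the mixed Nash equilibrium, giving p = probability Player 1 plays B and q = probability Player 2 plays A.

p = 7/13, q = 1/7

Player 1's mix must leave Player 2 indifferent between A and B.
  Player 2's payoff to A: p·4 + (1−p)·(-4) = 8p - 4
  Player 2's payoff to B: p·(-2) + (1−p)·3 = -5p + 3
  8p - 4 = -5p + 3  ⇒  13p = 7  ⇒  p = 7/13.
In a mixed equilibrium Player 1 is indifferent between B and A; this condition fixes q.
  Player 1's payoff from B: q·(-4) + (1−q)·5 = -9q + 5
  Player 1's payoff from A: q·2 + (1−q)·4 = -2q + 4
  -9q + 5 = -2q + 4  ⇒  -7q = -1  ⇒  q = 1/7.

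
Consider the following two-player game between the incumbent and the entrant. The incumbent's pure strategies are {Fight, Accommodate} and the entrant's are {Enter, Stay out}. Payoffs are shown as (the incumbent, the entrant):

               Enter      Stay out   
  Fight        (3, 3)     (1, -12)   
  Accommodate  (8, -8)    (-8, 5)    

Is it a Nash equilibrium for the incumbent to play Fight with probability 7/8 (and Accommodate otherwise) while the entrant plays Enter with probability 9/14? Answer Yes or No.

No

Given the incumbent's mix p = 7/8, the entrant's payoff from Enter is 13/8 but from Stay out is -79/8. The entrant strictly prefers Enter, so the entrant would not mix.
So the proposed profile is not a Nash equilibrium.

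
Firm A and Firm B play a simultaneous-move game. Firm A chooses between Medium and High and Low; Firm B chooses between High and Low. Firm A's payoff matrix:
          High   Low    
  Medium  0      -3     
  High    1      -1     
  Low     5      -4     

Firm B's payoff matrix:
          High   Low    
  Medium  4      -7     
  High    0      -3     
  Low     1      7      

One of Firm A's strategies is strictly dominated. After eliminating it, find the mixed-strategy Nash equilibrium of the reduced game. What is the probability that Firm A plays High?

p = 2/3

Firm A's strategy Medium is strictly dominated by High: 1 > 0 and -1 > -3. Eliminate Medium.
Firm B's indifference between High and Low determines Firm A's mixing probability p:
  Firm B's expected payoff from High: p·0 + (1−p)·1 = -p + 1
  Firm B's expected payoff from Low: p·(-3) + (1−p)·7 = -10p + 7
  -p + 1 = -10p + 7  ⇒  9p = 6  ⇒  p = 2/3.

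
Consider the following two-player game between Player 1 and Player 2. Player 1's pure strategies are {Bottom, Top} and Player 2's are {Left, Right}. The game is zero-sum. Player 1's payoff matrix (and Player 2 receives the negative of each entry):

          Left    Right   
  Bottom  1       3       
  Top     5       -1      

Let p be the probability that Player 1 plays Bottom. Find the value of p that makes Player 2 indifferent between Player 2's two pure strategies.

p = 3/4

Player 1's mix must leave Player 2 indifferent between Left and Right.
  Player 2's payoff from Left: p·(-1) + (1−p)·(-5) = 4p - 5
  Player 2's payoff from Right: p·(-3) + (1−p)·1 = -4p + 1
  4p - 5 = -4p + 1  ⇒  8p = 6  ⇒  p = 3/4.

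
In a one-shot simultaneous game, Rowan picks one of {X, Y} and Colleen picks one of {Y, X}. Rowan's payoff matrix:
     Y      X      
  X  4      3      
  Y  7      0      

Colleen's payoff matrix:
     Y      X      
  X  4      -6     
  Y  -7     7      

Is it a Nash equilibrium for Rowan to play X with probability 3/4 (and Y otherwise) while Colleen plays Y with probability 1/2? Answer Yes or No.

Given Rowan's mix p = 3/4, Colleen's payoff from Y is 5/4 but from X is -11/4. Colleen strictly prefers Y, so Colleen would not mix.
So the proposed profile is not a Nash equilibrium.

No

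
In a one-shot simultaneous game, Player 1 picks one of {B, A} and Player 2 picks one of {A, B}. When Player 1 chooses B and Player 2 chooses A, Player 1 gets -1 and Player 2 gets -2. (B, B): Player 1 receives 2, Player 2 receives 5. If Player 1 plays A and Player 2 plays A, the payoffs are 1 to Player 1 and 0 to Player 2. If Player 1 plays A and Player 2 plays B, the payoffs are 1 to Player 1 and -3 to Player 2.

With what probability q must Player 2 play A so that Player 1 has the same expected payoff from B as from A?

For Player 1 to be willing to mix, Player 1 must be indifferent between B and A, which pins down Player 2's mix.
  Player 1's payoff to B: q·(-1) + (1−q)·2 = -3q + 2
  Player 1's payoff to A: q·1 + (1−q)·1 = 1
  -3q + 2 = 1  ⇒  -3q = -1  ⇒  q = 1/3.

q = 1/3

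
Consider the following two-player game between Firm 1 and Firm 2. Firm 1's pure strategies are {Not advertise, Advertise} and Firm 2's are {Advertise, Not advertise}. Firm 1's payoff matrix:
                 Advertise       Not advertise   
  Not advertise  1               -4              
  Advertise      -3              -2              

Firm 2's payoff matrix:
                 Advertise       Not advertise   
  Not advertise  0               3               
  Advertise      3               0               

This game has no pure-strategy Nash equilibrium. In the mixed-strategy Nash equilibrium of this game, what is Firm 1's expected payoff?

For Firm 1 to be willing to mix, Firm 1 must be indifferent between Not advertise and Advertise, which pins down Firm 2's mix.
  Firm 1's payoff from Not advertise: q·1 + (1−q)·(-4) = 5q - 4
  Firm 1's payoff from Advertise: q·(-3) + (1−q)·(-2) = -q - 2
  5q - 4 = -q - 2  ⇒  6q = 2  ⇒  q = 1/3.
At equilibrium Firm 1 is indifferent across rows, so Firm 1's payoff equals the payoff from Not advertise: (1/3)·1 + (2/3)·(-4) = -7/3.

-7/3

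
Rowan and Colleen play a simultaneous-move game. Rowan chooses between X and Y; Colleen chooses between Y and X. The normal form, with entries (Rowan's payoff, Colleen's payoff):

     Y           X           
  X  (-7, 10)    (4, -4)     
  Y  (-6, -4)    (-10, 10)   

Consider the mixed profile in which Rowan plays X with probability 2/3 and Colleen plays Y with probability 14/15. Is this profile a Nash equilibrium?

No

Given Rowan's mix p = 2/3, Colleen's payoff from Y is 16/3 but from X is 2/3. Colleen strictly prefers Y, so Colleen would not mix.
So the proposed profile is not a Nash equilibrium.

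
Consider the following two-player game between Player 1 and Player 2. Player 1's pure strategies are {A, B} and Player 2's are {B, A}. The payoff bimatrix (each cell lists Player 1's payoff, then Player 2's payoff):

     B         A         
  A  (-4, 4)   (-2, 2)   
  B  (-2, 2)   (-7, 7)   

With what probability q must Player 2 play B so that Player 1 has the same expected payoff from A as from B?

Player 1's indifference between A and B determines Player 2's mixing probability q:
  Player 1's payoff from A: q·(-4) + (1−q)·(-2) = -2q - 2
  Player 1's payoff from B: q·(-2) + (1−q)·(-7) = 5q - 7
  -2q - 2 = 5q - 7  ⇒  -7q = -5  ⇒  q = 5/7.

q = 5/7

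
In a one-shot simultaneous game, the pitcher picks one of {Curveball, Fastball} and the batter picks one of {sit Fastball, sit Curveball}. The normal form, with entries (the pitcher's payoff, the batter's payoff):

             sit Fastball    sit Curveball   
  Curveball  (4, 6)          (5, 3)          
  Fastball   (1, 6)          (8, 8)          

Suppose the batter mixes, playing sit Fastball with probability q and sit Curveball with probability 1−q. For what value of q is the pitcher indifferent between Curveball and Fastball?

The batter's mix must leave the pitcher indifferent between Curveball and Fastball.
  the pitcher's payoff from Curveball: q·4 + (1−q)·5 = -q + 5
  the pitcher's payoff from Fastball: q·1 + (1−q)·8 = -7q + 8
  -q + 5 = -7q + 8  ⇒  6q = 3  ⇒  q = 1/2.

q = 1/2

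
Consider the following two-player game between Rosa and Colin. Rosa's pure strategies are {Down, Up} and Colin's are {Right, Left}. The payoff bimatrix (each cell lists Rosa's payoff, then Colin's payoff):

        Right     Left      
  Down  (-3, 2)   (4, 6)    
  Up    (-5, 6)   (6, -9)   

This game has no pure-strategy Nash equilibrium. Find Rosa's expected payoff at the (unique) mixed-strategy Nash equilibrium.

1/2

For Rosa to be willing to mix, Rosa must be indifferent between Down and Up, which pins down Colin's mix.
  Rosa's payoff from Down: q·(-3) + (1−q)·4 = -7q + 4
  Rosa's payoff from Up: q·(-5) + (1−q)·6 = -11q + 6
  -7q + 4 = -11q + 6  ⇒  4q = 2  ⇒  q = 1/2.
At equilibrium Rosa is indifferent across rows, so Rosa's payoff equals the payoff from Down: (1/2)·(-3) + (1/2)·4 = 1/2.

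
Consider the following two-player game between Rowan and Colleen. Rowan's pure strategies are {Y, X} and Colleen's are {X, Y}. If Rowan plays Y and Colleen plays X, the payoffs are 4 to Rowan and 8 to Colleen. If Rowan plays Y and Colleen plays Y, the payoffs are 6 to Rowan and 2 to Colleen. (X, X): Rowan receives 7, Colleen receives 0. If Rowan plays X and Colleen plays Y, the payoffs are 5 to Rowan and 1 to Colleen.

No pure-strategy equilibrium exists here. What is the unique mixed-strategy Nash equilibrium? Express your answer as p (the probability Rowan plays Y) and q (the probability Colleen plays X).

p = 1/7, q = 1/4

Colleen's indifference between X and Y determines Rowan's mixing probability p:
  Colleen's payoff to X: p·8 + (1−p)·0 = 8p
  Colleen's payoff to Y: p·2 + (1−p)·1 = p + 1
  8p = p + 1  ⇒  7p = 1  ⇒  p = 1/7.
Set Rowan's expected payoff from Y equal to that from X:
  Rowan's expected payoff from Y: q·4 + (1−q)·6 = -2q + 6
  Rowan's expected payoff from X: q·7 + (1−q)·5 = 2q + 5
  -2q + 6 = 2q + 5  ⇒  -4q = -1  ⇒  q = 1/4.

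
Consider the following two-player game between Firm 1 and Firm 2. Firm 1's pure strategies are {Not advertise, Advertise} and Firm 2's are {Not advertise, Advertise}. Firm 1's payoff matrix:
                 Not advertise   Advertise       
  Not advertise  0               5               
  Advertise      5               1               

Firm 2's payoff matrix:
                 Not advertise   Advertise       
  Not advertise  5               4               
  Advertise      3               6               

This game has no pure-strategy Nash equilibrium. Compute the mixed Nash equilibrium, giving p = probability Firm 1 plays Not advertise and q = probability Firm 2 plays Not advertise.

p = 3/4, q = 4/9

In a mixed equilibrium Firm 2 is indifferent between Not advertise and Advertise; this condition fixes p.
  Firm 2's payoff from Not advertise: p·5 + (1−p)·3 = 2p + 3
  Firm 2's payoff from Advertise: p·4 + (1−p)·6 = -2p + 6
  2p + 3 = -2p + 6  ⇒  4p = 3  ⇒  p = 3/4.
Set Firm 1's expected payoff from Not advertise equal to that from Advertise:
  Firm 1's payoff to Not advertise: q·0 + (1−q)·5 = -5q + 5
  Firm 1's payoff to Advertise: q·5 + (1−q)·1 = 4q + 1
  -5q + 5 = 4q + 1  ⇒  -9q = -4  ⇒  q = 4/9.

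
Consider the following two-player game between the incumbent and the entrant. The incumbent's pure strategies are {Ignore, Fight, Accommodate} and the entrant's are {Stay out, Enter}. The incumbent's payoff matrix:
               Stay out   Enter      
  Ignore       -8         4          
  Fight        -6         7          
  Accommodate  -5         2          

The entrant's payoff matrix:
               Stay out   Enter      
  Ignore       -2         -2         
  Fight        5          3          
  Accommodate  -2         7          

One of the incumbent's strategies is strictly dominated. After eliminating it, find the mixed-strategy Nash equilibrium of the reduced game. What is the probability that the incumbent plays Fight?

p = 9/11

The incumbent's strategy Ignore is strictly dominated by Fight: -6 > -8 and 7 > 4. Eliminate Ignore.
The incumbent's mix must leave the entrant indifferent between Stay out and Enter.
  the entrant's payoff to Stay out: p·5 + (1−p)·(-2) = 7p - 2
  the entrant's payoff to Enter: p·3 + (1−p)·7 = -4p + 7
  7p - 2 = -4p + 7  ⇒  11p = 9  ⇒  p = 9/11.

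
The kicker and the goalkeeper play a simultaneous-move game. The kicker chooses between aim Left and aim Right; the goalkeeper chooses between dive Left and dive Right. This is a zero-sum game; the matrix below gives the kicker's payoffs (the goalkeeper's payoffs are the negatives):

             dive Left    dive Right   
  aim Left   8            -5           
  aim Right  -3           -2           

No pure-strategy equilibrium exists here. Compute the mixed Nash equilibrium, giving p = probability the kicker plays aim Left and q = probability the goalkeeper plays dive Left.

For the goalkeeper to be willing to mix, the goalkeeper must be indifferent between dive Left and dive Right, which pins down the kicker's mix.
  the goalkeeper's expected payoff from dive Left: p·(-8) + (1−p)·3 = -11p + 3
  the goalkeeper's expected payoff from dive Right: p·5 + (1−p)·2 = 3p + 2
  -11p + 3 = 3p + 2  ⇒  -14p = -1  ⇒  p = 1/14.
For the kicker to be willing to mix, the kicker must be indifferent between aim Left and aim Right, which pins down the goalkeeper's mix.
  the kicker's expected payoff from aim Left: q·8 + (1−q)·(-5) = 13q - 5
  the kicker's expected payoff from aim Right: q·(-3) + (1−q)·(-2) = -q - 2
  13q - 5 = -q - 2  ⇒  14q = 3  ⇒  q = 3/14.

p = 1/14, q = 3/14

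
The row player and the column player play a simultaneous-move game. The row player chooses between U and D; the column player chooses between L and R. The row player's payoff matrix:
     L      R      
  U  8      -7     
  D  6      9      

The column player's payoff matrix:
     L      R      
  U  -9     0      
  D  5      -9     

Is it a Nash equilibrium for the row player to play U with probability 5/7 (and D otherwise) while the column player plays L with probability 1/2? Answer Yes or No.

No

Given the row player's mix p = 5/7, the column player's payoff from L is -5 but from R is -18/7. The column player strictly prefers R, so the column player would not mix.
So the proposed profile is not a Nash equilibrium.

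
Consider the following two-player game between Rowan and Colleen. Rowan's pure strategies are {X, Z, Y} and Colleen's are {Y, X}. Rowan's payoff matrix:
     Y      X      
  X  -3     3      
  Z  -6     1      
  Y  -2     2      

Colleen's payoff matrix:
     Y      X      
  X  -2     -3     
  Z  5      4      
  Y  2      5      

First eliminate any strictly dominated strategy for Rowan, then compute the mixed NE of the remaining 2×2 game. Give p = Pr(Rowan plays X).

Rowan's strategy Z is strictly dominated by X: -3 > -6 and 3 > 1. Eliminate Z.
For Colleen to be willing to mix, Colleen must be indifferent between Y and X, which pins down Rowan's mix.
  Colleen's expected payoff from Y: p·(-2) + (1−p)·2 = -4p + 2
  Colleen's expected payoff from X: p·(-3) + (1−p)·5 = -8p + 5
  -4p + 2 = -8p + 5  ⇒  4p = 3  ⇒  p = 3/4.

p = 3/4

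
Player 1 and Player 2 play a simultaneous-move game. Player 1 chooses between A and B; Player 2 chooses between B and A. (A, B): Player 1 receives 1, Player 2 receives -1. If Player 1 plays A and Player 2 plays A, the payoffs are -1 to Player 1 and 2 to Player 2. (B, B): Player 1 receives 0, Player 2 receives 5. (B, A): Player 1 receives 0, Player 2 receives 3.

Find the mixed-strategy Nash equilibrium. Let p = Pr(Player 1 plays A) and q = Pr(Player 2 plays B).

Player 1's mix must leave Player 2 indifferent between B and A.
  Player 2's expected payoff from B: p·(-1) + (1−p)·5 = -6p + 5
  Player 2's expected payoff from A: p·2 + (1−p)·3 = -p + 3
  -6p + 5 = -p + 3  ⇒  -5p = -2  ⇒  p = 2/5.
For Player 1 to be willing to mix, Player 1 must be indifferent between A and B, which pins down Player 2's mix.
  Player 1's payoff from A: q·1 + (1−q)·(-1) = 2q - 1
  Player 1's payoff from B: q·0 + (1−q)·0 = 0
  2q - 1 = 0  ⇒  2q = 1  ⇒  q = 1/2.

p = 2/5, q = 1/2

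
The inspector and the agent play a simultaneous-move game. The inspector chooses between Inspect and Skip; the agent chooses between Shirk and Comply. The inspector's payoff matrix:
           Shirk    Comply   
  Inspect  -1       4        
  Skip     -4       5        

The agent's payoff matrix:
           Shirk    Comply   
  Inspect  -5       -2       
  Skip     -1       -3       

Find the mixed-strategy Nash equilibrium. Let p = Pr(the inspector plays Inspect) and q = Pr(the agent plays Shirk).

The agent's indifference between Shirk and Comply determines the inspector's mixing probability p:
  the agent's payoff to Shirk: p·(-5) + (1−p)·(-1) = -4p - 1
  the agent's payoff to Comply: p·(-2) + (1−p)·(-3) = p - 3
  -4p - 1 = p - 3  ⇒  -5p = -2  ⇒  p = 2/5.
The agent's mix must leave the inspector indifferent between Inspect and Skip.
  the inspector's payoff from Inspect: q·(-1) + (1−q)·4 = -5q + 4
  the inspector's payoff from Skip: q·(-4) + (1−q)·5 = -9q + 5
  -5q + 4 = -9q + 5  ⇒  4q = 1  ⇒  q = 1/4.

p = 2/5, q = 1/4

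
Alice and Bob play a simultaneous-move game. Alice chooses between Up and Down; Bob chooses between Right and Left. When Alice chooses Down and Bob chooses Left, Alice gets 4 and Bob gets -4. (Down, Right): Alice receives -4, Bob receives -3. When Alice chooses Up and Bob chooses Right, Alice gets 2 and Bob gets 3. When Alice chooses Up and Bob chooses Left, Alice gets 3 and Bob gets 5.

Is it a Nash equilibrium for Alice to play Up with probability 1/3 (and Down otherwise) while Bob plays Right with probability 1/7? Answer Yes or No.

Yes

Check Bob's indifference given Alice's mix p = 1/3:
  payoff from Right = -1; payoff from Left = -1 — equal.
Check Alice's indifference given Bob's mix q = 1/7:
  payoff from Up = 20/7; payoff from Down = 20/7 — equal.
Both players are indifferent, so neither can profitably deviate.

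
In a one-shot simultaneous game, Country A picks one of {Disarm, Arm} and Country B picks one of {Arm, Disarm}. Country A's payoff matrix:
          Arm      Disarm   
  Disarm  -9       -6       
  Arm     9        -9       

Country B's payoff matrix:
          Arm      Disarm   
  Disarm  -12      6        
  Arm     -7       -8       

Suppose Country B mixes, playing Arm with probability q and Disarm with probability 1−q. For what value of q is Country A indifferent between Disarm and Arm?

q = 1/7

In a mixed equilibrium Country A is indifferent between Disarm and Arm; this condition fixes q.
  Country A's payoff from Disarm: q·(-9) + (1−q)·(-6) = -3q - 6
  Country A's payoff from Arm: q·9 + (1−q)·(-9) = 18q - 9
  -3q - 6 = 18q - 9  ⇒  -21q = -3  ⇒  q = 1/7.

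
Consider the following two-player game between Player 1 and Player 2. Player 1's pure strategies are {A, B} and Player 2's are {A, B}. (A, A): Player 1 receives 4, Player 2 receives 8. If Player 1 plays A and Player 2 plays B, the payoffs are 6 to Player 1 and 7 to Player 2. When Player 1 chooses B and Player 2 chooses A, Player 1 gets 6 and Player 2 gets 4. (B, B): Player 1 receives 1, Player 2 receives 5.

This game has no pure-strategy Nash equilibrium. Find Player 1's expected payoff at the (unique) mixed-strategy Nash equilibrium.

32/7

For Player 1 to be willing to mix, Player 1 must be indifferent between A and B, which pins down Player 2's mix.
  Player 1's expected payoff from A: q·4 + (1−q)·6 = -2q + 6
  Player 1's expected payoff from B: q·6 + (1−q)·1 = 5q + 1
  -2q + 6 = 5q + 1  ⇒  -7q = -5  ⇒  q = 5/7.
At equilibrium Player 1 is indifferent across rows, so Player 1's payoff equals the payoff from A: (5/7)·4 + (2/7)·6 = 32/7.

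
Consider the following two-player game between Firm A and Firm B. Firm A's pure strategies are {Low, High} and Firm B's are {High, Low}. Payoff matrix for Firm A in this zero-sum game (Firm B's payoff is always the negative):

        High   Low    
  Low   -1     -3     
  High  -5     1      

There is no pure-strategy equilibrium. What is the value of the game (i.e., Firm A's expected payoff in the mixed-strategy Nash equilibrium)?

In a mixed equilibrium Firm A is indifferent between Low and High; this condition fixes q.
  Firm A's payoff to Low: q·(-1) + (1−q)·(-3) = 2q - 3
  Firm A's payoff to High: q·(-5) + (1−q)·1 = -6q + 1
  2q - 3 = -6q + 1  ⇒  8q = 4  ⇒  q = 1/2.
The value is Firm A's expected payoff against this mix (using Low): (1/2)·(-1) + (1/2)·(-3) = -2.

v = -2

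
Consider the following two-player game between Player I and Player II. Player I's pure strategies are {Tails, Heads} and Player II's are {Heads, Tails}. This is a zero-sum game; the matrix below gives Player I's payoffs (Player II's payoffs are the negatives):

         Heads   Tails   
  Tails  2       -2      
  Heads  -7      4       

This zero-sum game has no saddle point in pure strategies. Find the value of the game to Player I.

For Player I to be willing to mix, Player I must be indifferent between Tails and Heads, which pins down Player II's mix.
  Player I's expected payoff from Tails: q·2 + (1−q)·(-2) = 4q - 2
  Player I's expected payoff from Heads: q·(-7) + (1−q)·4 = -11q + 4
  4q - 2 = -11q + 4  ⇒  15q = 6  ⇒  q = 2/5.
The value is Player I's expected payoff against this mix (using Tails): (2/5)·2 + (3/5)·(-2) = -2/5.

v = -2/5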